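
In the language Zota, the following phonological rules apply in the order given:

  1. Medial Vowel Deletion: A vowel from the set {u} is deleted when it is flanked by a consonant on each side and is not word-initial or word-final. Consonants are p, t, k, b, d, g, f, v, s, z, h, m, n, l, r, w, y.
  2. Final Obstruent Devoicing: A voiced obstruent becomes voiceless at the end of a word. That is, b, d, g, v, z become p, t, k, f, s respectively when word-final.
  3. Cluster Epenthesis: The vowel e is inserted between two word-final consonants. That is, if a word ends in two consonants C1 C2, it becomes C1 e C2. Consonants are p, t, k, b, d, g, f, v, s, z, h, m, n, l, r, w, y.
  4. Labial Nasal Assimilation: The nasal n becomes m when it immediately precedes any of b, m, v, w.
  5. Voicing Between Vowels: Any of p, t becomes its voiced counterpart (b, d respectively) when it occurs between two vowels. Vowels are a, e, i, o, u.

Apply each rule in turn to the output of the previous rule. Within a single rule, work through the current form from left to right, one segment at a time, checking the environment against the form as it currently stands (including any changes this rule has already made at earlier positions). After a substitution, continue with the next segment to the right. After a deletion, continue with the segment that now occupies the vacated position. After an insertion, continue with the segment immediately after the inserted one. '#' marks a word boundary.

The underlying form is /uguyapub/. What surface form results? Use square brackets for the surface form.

[ugyabep]

1 Medial Vowel Deletion: [uguyapub] → [ugyapb]
2 Final Obstruent Devoicing: [ugyapb] → [ugyapp]
3 Cluster Epenthesis: [ugyapp] → [ugyapep]
4 Labial Nasal Assimilation: no change — [ugyapep]
5 Voicing Between Vowels: [ugyapep] → [ugyabep]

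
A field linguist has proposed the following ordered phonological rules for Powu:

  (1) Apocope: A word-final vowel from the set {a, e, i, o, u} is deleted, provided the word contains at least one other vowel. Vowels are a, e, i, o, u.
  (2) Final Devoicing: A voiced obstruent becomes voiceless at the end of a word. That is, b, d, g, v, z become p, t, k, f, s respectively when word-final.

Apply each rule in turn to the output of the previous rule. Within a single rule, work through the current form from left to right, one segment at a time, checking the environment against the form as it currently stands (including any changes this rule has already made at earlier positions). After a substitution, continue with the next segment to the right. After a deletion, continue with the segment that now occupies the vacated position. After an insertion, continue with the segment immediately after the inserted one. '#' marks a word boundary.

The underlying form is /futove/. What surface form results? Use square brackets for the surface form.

[futof]

(1) Apocope: [futove] → [futov]
(2) Final Devoicing: [futov] → [futof]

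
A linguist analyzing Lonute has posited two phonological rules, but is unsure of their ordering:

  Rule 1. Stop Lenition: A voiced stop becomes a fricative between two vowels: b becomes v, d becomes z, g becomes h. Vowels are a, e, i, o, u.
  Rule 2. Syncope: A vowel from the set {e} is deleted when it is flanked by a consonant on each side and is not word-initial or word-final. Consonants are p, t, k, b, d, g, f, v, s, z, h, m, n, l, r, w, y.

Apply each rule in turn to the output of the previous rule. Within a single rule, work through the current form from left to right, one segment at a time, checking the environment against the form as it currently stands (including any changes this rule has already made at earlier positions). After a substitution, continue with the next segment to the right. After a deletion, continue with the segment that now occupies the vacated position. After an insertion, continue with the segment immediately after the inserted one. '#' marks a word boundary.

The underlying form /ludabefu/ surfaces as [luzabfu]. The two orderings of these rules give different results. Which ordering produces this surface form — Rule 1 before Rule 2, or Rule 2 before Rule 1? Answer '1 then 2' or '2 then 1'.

2 then 1

Order 1 then 2:
  1 Stop Lenition: [ludabefu] → [luzavefu]
  2 Syncope: [luzavefu] → [luzavfu]
  result: [luzavfu]
Order 2 then 1:
  2 Syncope: [ludabefu] → [ludabfu]
  1 Stop Lenition: [ludabfu] → [luzabfu]
  result: [luzabfu]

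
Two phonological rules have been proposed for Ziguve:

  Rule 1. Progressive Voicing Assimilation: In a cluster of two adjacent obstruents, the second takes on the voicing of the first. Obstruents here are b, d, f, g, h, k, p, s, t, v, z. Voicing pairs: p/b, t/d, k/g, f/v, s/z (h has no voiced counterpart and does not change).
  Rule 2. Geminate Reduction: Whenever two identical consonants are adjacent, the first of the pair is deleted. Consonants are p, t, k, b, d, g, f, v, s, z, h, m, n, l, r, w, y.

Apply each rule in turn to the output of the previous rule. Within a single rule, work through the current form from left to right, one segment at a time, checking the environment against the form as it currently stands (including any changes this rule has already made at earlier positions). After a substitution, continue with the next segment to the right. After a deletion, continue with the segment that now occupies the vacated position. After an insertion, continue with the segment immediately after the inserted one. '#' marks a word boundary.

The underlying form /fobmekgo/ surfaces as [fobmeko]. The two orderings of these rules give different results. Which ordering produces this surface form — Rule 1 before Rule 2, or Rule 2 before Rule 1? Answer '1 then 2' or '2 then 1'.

1 then 2

Order 1 then 2:
  1 Progressive Voicing Assimilation: [fobmekgo] → [fobmekko]
  2 Geminate Reduction: [fobmekko] → [fobmeko]
  result: [fobmeko]
Order 2 then 1:
  2 Geminate Reduction: no change — [fobmekgo]
  1 Progressive Voicing Assimilation: [fobmekgo] → [fobmekko]
  result: [fobmekko]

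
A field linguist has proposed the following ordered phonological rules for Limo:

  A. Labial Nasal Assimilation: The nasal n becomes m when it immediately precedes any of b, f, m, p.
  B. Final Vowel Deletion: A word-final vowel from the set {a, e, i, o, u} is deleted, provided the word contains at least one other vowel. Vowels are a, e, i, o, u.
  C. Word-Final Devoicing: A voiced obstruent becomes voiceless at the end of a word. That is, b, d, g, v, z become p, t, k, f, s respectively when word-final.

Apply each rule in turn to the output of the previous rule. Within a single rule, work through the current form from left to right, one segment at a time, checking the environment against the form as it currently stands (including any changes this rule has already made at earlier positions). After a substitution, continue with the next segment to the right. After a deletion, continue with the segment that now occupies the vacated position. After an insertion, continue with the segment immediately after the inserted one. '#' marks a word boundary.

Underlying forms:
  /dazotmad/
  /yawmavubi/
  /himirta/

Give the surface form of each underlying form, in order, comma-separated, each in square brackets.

/dazotmad/:
  A Labial Nasal Assimilation: no change — [dazotmad]
  B Final Vowel Deletion: no change — [dazotmad]
  C Word-Final Devoicing: [dazotmad] → [dazotmat]
/yawmavubi/:
  A Labial Nasal Assimilation: no change — [yawmavubi]
  B Final Vowel Deletion: [yawmavubi] → [yawmavub]
  C Word-Final Devoicing: [yawmavub] → [yawmavup]
/himirta/:
  A Labial Nasal Assimilation: no change — [himirta]
  B Final Vowel Deletion: [himirta] → [himirt]
  C Word-Final Devoicing: no change — [himirt]

[dazotmat], [yawmavup], [himirt]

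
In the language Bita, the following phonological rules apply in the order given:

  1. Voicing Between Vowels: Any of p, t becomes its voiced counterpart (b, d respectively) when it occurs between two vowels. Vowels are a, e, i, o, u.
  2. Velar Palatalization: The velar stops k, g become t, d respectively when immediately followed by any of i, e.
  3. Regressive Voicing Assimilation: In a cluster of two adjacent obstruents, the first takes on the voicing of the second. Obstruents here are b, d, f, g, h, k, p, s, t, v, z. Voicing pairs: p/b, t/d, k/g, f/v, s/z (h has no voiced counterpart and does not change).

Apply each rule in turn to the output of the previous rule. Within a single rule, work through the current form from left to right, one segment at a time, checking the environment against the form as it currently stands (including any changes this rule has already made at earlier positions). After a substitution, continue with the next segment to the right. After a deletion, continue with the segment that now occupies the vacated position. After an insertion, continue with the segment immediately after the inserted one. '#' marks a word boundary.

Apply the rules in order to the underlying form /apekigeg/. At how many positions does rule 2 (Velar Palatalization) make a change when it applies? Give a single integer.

2

1 Voicing Between Vowels: [apekigeg] → [abekigeg]
2 Velar Palatalization: [abekigeg] → [abetideg]
3 Regressive Voicing Assimilation: no change — [abetideg]
Rule 2 changed 2 position(s).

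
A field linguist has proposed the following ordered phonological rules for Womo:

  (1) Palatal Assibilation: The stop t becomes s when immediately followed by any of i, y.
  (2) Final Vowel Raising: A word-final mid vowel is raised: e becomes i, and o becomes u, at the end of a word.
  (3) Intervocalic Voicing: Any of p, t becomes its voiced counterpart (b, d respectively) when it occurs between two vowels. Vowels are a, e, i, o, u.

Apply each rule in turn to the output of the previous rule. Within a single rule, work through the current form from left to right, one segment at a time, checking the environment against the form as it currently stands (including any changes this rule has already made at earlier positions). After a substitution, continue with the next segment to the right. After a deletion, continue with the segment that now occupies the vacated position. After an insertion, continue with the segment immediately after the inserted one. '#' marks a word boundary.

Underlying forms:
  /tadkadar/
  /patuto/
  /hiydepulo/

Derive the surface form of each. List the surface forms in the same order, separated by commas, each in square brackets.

/tadkadar/:
  (1) Palatal Assibilation: no change — [tadkadar]
  (2) Final Vowel Raising: no change — [tadkadar]
  (3) Intervocalic Voicing: no change — [tadkadar]
/patuto/:
  (1) Palatal Assibilation: no change — [patuto]
  (2) Final Vowel Raising: [patuto] → [patutu]
  (3) Intervocalic Voicing: [patutu] → [padudu]
/hiydepulo/:
  (1) Palatal Assibilation: no change — [hiydepulo]
  (2) Final Vowel Raising: [hiydepulo] → [hiydepulu]
  (3) Intervocalic Voicing: [hiydepulu] → [hiydebulu]

[tadkadar], [padudu], [hiydebulu]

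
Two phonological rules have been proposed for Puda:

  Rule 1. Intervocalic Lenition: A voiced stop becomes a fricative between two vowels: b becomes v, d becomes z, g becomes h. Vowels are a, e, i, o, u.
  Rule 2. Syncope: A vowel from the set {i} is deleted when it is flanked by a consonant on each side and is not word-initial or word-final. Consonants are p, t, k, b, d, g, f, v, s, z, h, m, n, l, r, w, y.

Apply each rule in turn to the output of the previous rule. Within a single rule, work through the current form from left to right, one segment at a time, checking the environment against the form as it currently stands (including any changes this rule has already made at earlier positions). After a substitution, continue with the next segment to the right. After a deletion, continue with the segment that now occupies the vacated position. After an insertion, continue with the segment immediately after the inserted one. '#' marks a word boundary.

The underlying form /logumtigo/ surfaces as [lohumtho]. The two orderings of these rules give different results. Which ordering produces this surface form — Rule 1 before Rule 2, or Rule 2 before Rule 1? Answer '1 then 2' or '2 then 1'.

Order 1 then 2:
  1 Intervocalic Lenition: [logumtigo] → [lohumtiho]
  2 Syncope: [lohumtiho] → [lohumtho]
  result: [lohumtho]
Order 2 then 1:
  2 Syncope: [logumtigo] → [logumtgo]
  1 Intervocalic Lenition: [logumtgo] → [lohumtgo]
  result: [lohumtgo]

1 then 2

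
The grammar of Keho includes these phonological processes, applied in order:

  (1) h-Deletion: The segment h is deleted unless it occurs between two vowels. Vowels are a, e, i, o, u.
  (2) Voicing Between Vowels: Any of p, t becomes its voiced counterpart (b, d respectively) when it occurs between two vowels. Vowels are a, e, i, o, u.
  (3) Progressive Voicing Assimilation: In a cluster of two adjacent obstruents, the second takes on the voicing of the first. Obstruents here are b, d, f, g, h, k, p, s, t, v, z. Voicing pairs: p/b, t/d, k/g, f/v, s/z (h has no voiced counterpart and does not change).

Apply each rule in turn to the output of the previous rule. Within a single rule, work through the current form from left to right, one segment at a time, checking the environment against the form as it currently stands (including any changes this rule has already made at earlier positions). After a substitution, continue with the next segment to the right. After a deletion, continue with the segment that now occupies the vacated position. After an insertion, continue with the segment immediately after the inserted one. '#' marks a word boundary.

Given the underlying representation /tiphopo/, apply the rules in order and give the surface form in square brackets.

(1) h-Deletion: [tiphopo] → [tipopo]
(2) Voicing Between Vowels: [tipopo] → [tibobo]
(3) Progressive Voicing Assimilation: no change — [tibobo]

[tibobo]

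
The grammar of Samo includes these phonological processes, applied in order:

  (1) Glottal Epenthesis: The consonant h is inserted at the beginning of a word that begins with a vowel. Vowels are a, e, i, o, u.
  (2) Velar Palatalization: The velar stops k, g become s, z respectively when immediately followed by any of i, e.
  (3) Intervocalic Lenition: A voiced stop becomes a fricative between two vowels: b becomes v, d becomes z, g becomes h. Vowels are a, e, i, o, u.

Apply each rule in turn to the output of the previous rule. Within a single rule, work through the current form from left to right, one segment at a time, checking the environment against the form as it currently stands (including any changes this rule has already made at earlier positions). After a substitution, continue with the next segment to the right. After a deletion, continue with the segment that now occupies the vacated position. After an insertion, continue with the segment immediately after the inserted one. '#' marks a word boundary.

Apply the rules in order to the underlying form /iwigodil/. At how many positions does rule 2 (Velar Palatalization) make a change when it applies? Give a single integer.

0

(1) Glottal Epenthesis: [iwigodil] → [hiwigodil]
(2) Velar Palatalization: no change — [hiwigodil]
(3) Intervocalic Lenition: [hiwigodil] → [hiwihozil]
Rule 2 changed 0 position(s).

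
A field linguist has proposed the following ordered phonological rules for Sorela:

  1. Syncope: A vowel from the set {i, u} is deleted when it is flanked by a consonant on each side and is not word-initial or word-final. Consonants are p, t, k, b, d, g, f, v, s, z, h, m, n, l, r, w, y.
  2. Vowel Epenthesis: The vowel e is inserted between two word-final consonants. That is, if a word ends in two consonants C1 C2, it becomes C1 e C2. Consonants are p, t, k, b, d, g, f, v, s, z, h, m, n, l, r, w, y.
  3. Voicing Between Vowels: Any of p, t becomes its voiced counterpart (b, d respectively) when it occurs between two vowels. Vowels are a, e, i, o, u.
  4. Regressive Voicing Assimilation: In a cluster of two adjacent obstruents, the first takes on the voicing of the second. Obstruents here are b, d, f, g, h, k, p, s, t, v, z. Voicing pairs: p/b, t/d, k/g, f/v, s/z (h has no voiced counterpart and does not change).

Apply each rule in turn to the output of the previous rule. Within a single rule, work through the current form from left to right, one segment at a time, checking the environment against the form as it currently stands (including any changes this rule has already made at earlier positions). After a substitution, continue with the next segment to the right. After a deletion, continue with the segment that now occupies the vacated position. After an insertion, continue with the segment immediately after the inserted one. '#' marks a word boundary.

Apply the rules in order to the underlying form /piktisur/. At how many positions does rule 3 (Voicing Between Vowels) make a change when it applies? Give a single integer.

1 Syncope: [piktisur] → [pktsr]
2 Vowel Epenthesis: [pktsr] → [pktser]
3 Voicing Between Vowels: no change — [pktser]
4 Regressive Voicing Assimilation: no change — [pktser]
Rule 3 changed 0 position(s).

0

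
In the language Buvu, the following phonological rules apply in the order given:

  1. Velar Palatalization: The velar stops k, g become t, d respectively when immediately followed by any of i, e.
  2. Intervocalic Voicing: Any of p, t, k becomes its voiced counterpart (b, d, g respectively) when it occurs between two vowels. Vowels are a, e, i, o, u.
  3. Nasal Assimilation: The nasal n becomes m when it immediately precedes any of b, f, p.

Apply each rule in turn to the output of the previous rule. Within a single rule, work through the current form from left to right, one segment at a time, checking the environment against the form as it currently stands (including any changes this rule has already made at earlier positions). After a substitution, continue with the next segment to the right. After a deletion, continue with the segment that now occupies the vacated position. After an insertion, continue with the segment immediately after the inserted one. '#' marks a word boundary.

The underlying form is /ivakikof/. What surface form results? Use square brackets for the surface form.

[ivadigof]

1 Velar Palatalization: [ivakikof] → [ivatikof]
2 Intervocalic Voicing: [ivatikof] → [ivadigof]
3 Nasal Assimilation: no change — [ivadigof]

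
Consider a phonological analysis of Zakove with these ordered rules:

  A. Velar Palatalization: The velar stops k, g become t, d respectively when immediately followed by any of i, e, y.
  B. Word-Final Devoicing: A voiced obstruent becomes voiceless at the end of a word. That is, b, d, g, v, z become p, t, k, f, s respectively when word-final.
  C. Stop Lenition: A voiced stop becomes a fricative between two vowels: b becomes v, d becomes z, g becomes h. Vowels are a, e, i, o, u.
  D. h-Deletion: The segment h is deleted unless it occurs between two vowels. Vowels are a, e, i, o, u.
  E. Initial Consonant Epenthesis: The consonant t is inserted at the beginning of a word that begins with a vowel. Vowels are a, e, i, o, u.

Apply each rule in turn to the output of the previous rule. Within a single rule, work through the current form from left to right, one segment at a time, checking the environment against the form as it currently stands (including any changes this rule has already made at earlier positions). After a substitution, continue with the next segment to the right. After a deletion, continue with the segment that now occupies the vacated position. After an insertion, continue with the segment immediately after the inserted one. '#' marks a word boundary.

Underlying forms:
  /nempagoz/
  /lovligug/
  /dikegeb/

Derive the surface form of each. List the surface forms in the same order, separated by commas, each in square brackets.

/nempagoz/:
  A Velar Palatalization: no change — [nempagoz]
  B Word-Final Devoicing: [nempagoz] → [nempagos]
  C Stop Lenition: [nempagos] → [nempahos]
  D h-Deletion: no change — [nempahos]
  E Initial Consonant Epenthesis: no change — [nempahos]
/lovligug/:
  A Velar Palatalization: no change — [lovligug]
  B Word-Final Devoicing: [lovligug] → [lovliguk]
  C Stop Lenition: [lovliguk] → [lovlihuk]
  D h-Deletion: no change — [lovlihuk]
  E Initial Consonant Epenthesis: no change — [lovlihuk]
/dikegeb/:
  A Velar Palatalization: [dikegeb] → [ditedeb]
  B Word-Final Devoicing: [ditedeb] → [ditedep]
  C Stop Lenition: [ditedep] → [ditezep]
  D h-Deletion: no change — [ditezep]
  E Initial Consonant Epenthesis: no change — [ditezep]

[nempahos], [lovlihuk], [ditezep]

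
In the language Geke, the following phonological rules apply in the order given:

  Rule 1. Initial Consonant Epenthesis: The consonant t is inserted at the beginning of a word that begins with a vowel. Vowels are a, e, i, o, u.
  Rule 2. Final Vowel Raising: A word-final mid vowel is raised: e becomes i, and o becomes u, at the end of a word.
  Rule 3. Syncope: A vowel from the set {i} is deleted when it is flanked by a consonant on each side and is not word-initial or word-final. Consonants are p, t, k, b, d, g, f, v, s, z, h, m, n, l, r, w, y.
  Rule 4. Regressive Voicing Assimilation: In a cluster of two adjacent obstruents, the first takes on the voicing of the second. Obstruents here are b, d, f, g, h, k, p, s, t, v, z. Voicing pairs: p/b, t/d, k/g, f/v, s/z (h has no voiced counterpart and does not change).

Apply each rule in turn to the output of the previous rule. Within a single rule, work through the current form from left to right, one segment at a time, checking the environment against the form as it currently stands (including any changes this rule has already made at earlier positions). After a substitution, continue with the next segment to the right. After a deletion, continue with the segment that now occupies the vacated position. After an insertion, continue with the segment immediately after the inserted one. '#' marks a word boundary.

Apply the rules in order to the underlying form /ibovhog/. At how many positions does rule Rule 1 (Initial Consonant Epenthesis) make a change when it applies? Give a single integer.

Rule 1 Initial Consonant Epenthesis: [ibovhog] → [tibovhog]
Rule 2 Final Vowel Raising: no change — [tibovhog]
Rule 3 Syncope: [tibovhog] → [tbovhog]
Rule 4 Regressive Voicing Assimilation: [tbovhog] → [dbofhog]
Rule Rule 1 changed 1 position(s).

1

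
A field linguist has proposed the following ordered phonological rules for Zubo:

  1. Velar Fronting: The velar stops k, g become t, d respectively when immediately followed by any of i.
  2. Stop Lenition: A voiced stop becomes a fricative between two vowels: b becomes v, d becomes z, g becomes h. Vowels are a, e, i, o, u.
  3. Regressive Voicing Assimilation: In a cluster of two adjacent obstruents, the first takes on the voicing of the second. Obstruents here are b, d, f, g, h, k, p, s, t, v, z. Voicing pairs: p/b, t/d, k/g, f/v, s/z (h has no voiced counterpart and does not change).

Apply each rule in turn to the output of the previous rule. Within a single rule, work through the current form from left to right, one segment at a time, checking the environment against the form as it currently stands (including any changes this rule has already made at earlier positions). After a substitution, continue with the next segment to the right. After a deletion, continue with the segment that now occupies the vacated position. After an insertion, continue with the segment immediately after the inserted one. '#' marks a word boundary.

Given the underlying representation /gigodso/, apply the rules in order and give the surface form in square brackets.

1 Velar Fronting: [gigodso] → [digodso]
2 Stop Lenition: [digodso] → [dihodso]
3 Regressive Voicing Assimilation: [dihodso] → [dihotso]

[dihotso]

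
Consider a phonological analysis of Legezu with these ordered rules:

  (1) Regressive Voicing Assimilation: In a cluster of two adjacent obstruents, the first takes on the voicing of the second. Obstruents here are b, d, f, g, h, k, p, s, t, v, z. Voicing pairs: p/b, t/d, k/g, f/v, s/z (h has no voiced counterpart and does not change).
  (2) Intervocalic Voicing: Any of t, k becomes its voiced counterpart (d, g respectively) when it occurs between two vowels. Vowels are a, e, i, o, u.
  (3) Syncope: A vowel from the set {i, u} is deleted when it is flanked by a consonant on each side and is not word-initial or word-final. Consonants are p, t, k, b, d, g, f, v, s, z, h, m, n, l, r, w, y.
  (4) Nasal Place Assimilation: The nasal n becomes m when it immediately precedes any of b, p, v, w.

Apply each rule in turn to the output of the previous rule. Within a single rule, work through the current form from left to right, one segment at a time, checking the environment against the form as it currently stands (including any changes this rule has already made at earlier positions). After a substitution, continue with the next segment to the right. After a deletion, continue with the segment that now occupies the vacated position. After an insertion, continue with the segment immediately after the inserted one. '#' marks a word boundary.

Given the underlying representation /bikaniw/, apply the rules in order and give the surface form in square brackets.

[bgamw]

(1) Regressive Voicing Assimilation: no change — [bikaniw]
(2) Intervocalic Voicing: [bikaniw] → [biganiw]
(3) Syncope: [biganiw] → [bganw]
(4) Nasal Place Assimilation: [bganw] → [bgamw]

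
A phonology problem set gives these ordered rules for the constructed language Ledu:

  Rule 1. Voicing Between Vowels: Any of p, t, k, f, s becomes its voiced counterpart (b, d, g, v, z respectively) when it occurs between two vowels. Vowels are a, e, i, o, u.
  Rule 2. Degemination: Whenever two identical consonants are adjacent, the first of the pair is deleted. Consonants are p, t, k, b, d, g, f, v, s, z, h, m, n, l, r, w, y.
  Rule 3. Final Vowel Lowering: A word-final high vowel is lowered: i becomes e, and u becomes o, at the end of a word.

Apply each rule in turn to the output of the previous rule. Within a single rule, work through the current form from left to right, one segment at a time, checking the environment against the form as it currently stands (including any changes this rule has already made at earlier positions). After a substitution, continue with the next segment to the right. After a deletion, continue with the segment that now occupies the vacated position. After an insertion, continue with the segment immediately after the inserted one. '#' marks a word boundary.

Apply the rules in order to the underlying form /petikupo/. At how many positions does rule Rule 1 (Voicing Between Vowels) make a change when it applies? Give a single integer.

3

Rule 1 Voicing Between Vowels: [petikupo] → [pedigubo]
Rule 2 Degemination: no change — [pedigubo]
Rule 3 Final Vowel Lowering: no change — [pedigubo]
Rule Rule 1 changed 3 position(s).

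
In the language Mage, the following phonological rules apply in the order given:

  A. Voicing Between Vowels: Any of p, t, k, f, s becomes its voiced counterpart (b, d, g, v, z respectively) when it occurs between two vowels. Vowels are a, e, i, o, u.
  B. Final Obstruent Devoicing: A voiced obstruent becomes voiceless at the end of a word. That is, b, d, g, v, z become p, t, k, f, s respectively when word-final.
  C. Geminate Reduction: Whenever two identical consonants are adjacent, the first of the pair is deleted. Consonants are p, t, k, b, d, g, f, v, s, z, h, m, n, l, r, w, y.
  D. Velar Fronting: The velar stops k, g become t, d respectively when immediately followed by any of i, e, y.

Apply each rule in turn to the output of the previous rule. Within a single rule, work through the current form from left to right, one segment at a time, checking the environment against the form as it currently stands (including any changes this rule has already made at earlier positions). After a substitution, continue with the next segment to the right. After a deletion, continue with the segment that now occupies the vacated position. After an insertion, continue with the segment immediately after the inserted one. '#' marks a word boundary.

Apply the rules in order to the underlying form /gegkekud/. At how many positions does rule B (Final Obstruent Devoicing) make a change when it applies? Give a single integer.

1

A Voicing Between Vowels: [gegkekud] → [gegkegud]
B Final Obstruent Devoicing: [gegkegud] → [gegkegut]
C Geminate Reduction: no change — [gegkegut]
D Velar Fronting: [gegkegut] → [degtegut]
Rule B changed 1 position(s).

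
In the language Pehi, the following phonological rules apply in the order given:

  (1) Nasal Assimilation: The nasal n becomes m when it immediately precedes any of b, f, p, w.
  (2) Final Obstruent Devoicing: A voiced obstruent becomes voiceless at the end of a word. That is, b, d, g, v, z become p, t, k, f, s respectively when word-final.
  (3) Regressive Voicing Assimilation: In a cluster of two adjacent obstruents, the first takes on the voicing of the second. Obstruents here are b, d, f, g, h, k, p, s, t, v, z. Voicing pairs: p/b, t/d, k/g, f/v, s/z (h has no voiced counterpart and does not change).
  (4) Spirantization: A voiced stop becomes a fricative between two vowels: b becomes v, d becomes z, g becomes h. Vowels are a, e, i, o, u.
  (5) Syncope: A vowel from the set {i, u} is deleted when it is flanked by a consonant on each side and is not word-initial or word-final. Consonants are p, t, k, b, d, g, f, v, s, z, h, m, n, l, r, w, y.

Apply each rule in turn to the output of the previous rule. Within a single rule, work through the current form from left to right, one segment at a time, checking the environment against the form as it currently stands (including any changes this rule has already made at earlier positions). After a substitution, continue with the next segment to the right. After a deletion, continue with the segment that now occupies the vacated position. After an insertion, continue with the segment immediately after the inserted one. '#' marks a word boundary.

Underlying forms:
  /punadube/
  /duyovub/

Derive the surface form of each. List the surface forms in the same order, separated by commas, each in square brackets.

/punadube/:
  (1) Nasal Assimilation: no change — [punadube]
  (2) Final Obstruent Devoicing: no change — [punadube]
  (3) Regressive Voicing Assimilation: no change — [punadube]
  (4) Spirantization: [punadube] → [punazuve]
  (5) Syncope: [punazuve] → [pnazve]
/duyovub/:
  (1) Nasal Assimilation: no change — [duyovub]
  (2) Final Obstruent Devoicing: [duyovub] → [duyovup]
  (3) Regressive Voicing Assimilation: no change — [duyovup]
  (4) Spirantization: no change — [duyovup]
  (5) Syncope: [duyovup] → [dyovp]

[pnazve], [dyovp]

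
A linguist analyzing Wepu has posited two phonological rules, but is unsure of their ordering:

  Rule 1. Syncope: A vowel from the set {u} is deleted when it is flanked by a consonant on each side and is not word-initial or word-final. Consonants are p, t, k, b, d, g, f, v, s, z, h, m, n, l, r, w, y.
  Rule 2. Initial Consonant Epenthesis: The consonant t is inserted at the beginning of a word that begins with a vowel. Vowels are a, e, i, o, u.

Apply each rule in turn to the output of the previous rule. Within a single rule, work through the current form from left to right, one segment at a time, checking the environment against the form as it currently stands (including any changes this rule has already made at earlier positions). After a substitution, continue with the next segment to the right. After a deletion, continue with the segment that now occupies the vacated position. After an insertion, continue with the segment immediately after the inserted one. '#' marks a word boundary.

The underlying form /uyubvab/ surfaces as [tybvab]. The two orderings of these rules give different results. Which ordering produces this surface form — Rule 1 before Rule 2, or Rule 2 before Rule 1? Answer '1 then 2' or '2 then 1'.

Order 1 then 2:
  1 Syncope: [uyubvab] → [uybvab]
  2 Initial Consonant Epenthesis: [uybvab] → [tuybvab]
  result: [tuybvab]
Order 2 then 1:
  2 Initial Consonant Epenthesis: [uyubvab] → [tuyubvab]
  1 Syncope: [tuyubvab] → [tybvab]
  result: [tybvab]

2 then 1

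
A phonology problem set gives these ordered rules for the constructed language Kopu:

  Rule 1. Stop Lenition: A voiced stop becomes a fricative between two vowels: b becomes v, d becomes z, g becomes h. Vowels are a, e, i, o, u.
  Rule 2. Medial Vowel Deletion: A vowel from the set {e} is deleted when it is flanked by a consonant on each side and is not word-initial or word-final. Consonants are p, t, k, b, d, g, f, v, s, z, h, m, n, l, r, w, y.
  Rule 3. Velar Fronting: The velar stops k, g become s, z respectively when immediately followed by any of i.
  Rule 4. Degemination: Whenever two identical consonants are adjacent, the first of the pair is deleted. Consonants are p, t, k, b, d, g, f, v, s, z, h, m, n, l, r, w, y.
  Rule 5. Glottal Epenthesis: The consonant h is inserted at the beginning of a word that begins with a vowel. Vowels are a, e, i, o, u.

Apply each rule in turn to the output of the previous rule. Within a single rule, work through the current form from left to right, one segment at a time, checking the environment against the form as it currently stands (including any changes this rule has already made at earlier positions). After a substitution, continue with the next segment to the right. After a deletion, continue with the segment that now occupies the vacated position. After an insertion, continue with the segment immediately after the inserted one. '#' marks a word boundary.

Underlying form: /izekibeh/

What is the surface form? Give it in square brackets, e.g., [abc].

Rule 1 Stop Lenition: [izekibeh] → [izekiveh]
Rule 2 Medial Vowel Deletion: [izekiveh] → [izkivh]
Rule 3 Velar Fronting: [izkivh] → [izsivh]
Rule 4 Degemination: no change — [izsivh]
Rule 5 Glottal Epenthesis: [izsivh] → [hizsivh]

[hizsivh]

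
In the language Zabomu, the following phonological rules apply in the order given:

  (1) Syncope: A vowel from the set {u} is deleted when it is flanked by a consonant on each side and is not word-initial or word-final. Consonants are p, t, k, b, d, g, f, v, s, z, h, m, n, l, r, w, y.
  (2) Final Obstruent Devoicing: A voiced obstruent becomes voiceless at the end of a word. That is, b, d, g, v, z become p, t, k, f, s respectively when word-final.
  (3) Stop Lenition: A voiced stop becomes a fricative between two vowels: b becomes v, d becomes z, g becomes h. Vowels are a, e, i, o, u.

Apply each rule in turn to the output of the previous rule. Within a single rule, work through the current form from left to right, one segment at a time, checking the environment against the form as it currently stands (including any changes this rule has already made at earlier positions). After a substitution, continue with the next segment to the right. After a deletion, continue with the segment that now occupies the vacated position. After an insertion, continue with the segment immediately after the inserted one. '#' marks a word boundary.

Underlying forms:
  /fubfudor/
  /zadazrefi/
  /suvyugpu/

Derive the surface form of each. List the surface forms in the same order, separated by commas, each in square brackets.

[fbfdor], [zazazrefi], [svygpu]

/fubfudor/:
  (1) Syncope: [fubfudor] → [fbfdor]
  (2) Final Obstruent Devoicing: no change — [fbfdor]
  (3) Stop Lenition: no change — [fbfdor]
/zadazrefi/:
  (1) Syncope: no change — [zadazrefi]
  (2) Final Obstruent Devoicing: no change — [zadazrefi]
  (3) Stop Lenition: [zadazrefi] → [zazazrefi]
/suvyugpu/:
  (1) Syncope: [suvyugpu] → [svygpu]
  (2) Final Obstruent Devoicing: no change — [svygpu]
  (3) Stop Lenition: no change — [svygpu]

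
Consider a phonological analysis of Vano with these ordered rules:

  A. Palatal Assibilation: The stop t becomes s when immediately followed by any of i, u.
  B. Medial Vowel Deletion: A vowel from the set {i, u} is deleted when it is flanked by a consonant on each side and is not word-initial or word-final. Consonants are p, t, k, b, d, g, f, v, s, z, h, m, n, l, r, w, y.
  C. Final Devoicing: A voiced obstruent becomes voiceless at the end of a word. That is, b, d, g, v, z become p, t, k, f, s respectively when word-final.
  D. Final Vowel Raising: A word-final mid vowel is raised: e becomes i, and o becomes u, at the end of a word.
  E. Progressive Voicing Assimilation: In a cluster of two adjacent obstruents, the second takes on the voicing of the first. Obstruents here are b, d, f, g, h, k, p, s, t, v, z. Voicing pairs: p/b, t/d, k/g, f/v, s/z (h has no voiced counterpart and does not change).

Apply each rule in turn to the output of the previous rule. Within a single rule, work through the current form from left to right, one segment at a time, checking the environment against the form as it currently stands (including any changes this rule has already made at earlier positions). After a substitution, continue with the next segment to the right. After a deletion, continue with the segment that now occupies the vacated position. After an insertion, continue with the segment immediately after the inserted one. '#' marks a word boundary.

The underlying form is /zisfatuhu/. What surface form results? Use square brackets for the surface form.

A Palatal Assibilation: [zisfatuhu] → [zisfasuhu]
B Medial Vowel Deletion: [zisfasuhu] → [zsfashu]
C Final Devoicing: no change — [zsfashu]
D Final Vowel Raising: no change — [zsfashu]
E Progressive Voicing Assimilation: [zsfashu] → [zzvashu]

[zzvashu]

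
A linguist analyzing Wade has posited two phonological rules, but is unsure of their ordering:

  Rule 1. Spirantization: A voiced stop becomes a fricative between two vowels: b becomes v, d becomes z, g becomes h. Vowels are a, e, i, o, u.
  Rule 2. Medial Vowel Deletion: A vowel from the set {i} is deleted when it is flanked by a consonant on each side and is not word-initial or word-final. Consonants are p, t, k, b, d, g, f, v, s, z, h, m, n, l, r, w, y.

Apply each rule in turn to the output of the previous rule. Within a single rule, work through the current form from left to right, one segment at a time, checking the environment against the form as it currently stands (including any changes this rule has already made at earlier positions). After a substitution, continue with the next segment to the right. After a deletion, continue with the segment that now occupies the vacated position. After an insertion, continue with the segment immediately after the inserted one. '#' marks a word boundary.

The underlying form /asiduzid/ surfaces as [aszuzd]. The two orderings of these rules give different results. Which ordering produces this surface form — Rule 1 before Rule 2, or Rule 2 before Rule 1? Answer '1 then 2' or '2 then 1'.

Order 1 then 2:
  1 Spirantization: [asiduzid] → [asizuzid]
  2 Medial Vowel Deletion: [asizuzid] → [aszuzd]
  result: [aszuzd]
Order 2 then 1:
  2 Medial Vowel Deletion: [asiduzid] → [asduzd]
  1 Spirantization: no change — [asduzd]
  result: [asduzd]

1 then 2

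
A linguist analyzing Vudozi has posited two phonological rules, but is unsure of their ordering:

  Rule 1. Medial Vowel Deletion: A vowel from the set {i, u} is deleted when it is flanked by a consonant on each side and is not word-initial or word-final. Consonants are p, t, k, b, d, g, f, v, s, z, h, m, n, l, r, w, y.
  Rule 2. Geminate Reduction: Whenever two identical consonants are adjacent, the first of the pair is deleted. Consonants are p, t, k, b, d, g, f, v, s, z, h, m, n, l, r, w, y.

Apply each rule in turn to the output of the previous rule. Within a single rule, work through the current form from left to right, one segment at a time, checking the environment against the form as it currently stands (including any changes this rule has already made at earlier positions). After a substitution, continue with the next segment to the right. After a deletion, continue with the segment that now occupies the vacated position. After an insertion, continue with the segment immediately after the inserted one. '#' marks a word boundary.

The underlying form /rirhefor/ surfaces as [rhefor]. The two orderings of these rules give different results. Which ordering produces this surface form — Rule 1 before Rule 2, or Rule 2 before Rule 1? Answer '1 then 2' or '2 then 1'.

1 then 2

Order 1 then 2:
  1 Medial Vowel Deletion: [rirhefor] → [rrhefor]
  2 Geminate Reduction: [rrhefor] → [rhefor]
  result: [rhefor]
Order 2 then 1:
  2 Geminate Reduction: no change — [rirhefor]
  1 Medial Vowel Deletion: [rirhefor] → [rrhefor]
  result: [rrhefor]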